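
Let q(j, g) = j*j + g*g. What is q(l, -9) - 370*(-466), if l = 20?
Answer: 172901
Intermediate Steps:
q(j, g) = g**2 + j**2 (q(j, g) = j**2 + g**2 = g**2 + j**2)
q(l, -9) - 370*(-466) = ((-9)**2 + 20**2) - 370*(-466) = (81 + 400) + 172420 = 481 + 172420 = 172901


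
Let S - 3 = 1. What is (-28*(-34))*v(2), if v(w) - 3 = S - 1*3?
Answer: 3808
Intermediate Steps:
S = 4 (S = 3 + 1 = 4)
v(w) = 4 (v(w) = 3 + (4 - 1*3) = 3 + (4 - 3) = 3 + 1 = 4)
(-28*(-34))*v(2) = -28*(-34)*4 = 952*4 = 3808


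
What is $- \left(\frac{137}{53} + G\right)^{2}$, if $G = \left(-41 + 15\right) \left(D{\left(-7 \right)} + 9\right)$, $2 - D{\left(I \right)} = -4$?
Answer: $- \frac{421604089}{2809} \approx -1.5009 \cdot 10^{5}$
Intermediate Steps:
$D{\left(I \right)} = 6$ ($D{\left(I \right)} = 2 - -4 = 2 + 4 = 6$)
$G = -390$ ($G = \left(-41 + 15\right) \left(6 + 9\right) = \left(-26\right) 15 = -390$)
$- \left(\frac{137}{53} + G\right)^{2} = - \left(\frac{137}{53} - 390\right)^{2} = - \left(- \frac{20533}{53}\right)^{2} = \left(-1\right) \frac{421604089}{2809} = - \frac{421604089}{2809}$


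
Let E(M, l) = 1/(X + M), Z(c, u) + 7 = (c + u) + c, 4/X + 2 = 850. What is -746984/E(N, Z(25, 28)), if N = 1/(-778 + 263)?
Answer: -56584038/27295 ≈ -2073.1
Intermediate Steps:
X = 1/212 (X = 4/(-2 + 850) = 4/848 = 4*(1/848) = 1/212 ≈ 0.0047170)
N = -1/515 (N = 1/(-515) = -1/515 ≈ -0.0019417)
Z(c, u) = -7 + u + 2*c (Z(c, u) = -7 + ((c + u) + c) = -7 + (u + 2*c) = -7 + u + 2*c)
E(M, l) = 1/(1/212 + M)
-746984/E(N, Z(25, 28)) = -746984/(212/(1 + 212*(-1/515))) = -746984/(212/(1 - 212/515)) = -746984/(212/(303/515)) = -746984/(212*(515/303)) = -746984/109180/303 = -746984*303/109180 = -56584038/27295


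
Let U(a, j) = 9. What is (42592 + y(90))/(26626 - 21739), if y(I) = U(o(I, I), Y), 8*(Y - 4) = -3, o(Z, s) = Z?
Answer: 42601/4887 ≈ 8.7172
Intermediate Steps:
Y = 29/8 (Y = 4 + (⅛)*(-3) = 4 - 3/8 = 29/8 ≈ 3.6250)
y(I) = 9
(42592 + y(90))/(26626 - 21739) = (42592 + 9)/(26626 - 21739) = 42601/4887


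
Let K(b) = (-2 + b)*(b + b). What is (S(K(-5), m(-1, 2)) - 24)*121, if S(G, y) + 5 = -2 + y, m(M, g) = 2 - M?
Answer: -3388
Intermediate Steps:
K(b) = 2*b*(-2 + b) (K(b) = (-2 + b)*(2*b) = 2*b*(-2 + b))
S(G, y) = -7 + y (S(G, y) = -5 + (-2 + y) = -7 + y)
(S(K(-5), m(-1, 2)) - 24)*121 = ((-7 + (2 - 1*(-1))) - 24)*121 = ((-7 + (2 + 1)) - 24)*121 = ((-7 + 3) - 24)*121 = (-4 - 24)*121 = -28*121 = -3388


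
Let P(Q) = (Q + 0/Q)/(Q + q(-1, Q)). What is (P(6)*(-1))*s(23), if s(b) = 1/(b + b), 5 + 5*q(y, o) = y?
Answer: -5/184 ≈ -0.027174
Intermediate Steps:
q(y, o) = -1 + y/5
P(Q) = Q/(-6/5 + Q) (P(Q) = (Q + 0/Q)/(Q + (-1 + (⅕)*(-1))) = (Q + 0)/(Q + (-1 - ⅕)) = Q/(Q - 6/5) = Q/(-6/5 + Q))
s(b) = 1/(2*b)
(P(6)*(-1))*s(23) = ((5*6/(-6 + 5*6))*(-1))*((½)/23) = ((5*6/(-6 + 30))*(-1))*((½)*(1/23)) = ((5*6/24)*(-1))*(1/46) = ((5*6*(1/24))*(-1))*(1/46) = ((5/4)*(-1))*(1/46) = -5/4*1/46 = -5/184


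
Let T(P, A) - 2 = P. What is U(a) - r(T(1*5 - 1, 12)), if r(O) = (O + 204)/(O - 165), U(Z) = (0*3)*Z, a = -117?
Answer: 70/53 ≈ 1.3208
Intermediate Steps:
T(P, A) = 2 + P
U(Z) = 0 (U(Z) = 0*Z = 0)
r(O) = (204 + O)/(-165 + O)
U(a) - r(T(1*5 - 1, 12)) = 0 - (204 + (2 + (1*5 - 1)))/(-165 + (2 + (1*5 - 1))) = 0 - (204 + (2 + (5 - 1)))/(-165 + (2 + (5 - 1))) = 0 - (204 + (2 + 4))/(-165 + (2 + 4)) = 0 - (204 + 6)/(-165 + 6) = 0 - 210/(-159) = 0 - (-1)*210/159 = 0 - 1*(-70/53) = 0 + 70/53 = 70/53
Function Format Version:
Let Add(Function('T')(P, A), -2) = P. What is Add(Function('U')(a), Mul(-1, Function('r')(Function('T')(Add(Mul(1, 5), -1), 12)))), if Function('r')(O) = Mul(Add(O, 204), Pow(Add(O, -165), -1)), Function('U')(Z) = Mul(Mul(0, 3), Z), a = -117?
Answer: Rational(70, 53) ≈ 1.3208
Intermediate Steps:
Function('T')(P, A) = Add(2, P)
Function('U')(Z) = 0 (Function('U')(Z) = Mul(0, Z) = 0)
Function('r')(O) = Mul(Pow(Add(-165, O), -1), Add(204, O)) (Function('r')(O) = Mul(Add(204, O), Pow(Add(-165, O), -1)) = Mul(Pow(Add(-165, O), -1), Add(204, O)))
Add(Function('U')(a), Mul(-1, Function('r')(Function('T')(Add(Mul(1, 5), -1), 12)))) = Add(0, Mul(-1, Mul(Pow(Add(-165, Add(2, Add(Mul(1, 5), -1))), -1), Add(204, Add(2, Add(Mul(1, 5), -1)))))) = Add(0, Mul(-1, Mul(Pow(Add(-165, Add(2, Add(5, -1))), -1), Add(204, Add(2, Add(5, -1)))))) = Add(0, Mul(-1, Mul(Pow(Add(-165, Add(2, 4)), -1), Add(204, Add(2, 4))))) = Add(0, Mul(-1, Mul(Pow(Add(-165, 6), -1), Add(204, 6)))) = Add(0, Mul(-1, Mul(Pow(-159, -1), 210))) = Add(0, Mul(-1, Mul(Rational(-1, 159), 210))) = Add(0, Mul(-1, Rational(-70, 53))) = Add(0, Rational(70, 53)) = Rational(70, 53)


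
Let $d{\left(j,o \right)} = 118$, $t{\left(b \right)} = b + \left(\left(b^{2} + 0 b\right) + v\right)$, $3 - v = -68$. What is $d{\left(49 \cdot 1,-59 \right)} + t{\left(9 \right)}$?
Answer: $279$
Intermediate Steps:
$v = 71$ ($v = 3 - -68 = 3 + 68 = 71$)
$t{\left(b \right)} = 71 + b + b^{2}$ ($t{\left(b \right)} = b + \left(\left(b^{2} + 0 b\right) + 71\right) = b + \left(\left(b^{2} + 0\right) + 71\right) = b + \left(b^{2} + 71\right) = b + \left(71 + b^{2}\right) = 71 + b + b^{2}$)
$d{\left(49 \cdot 1,-59 \right)} + t{\left(9 \right)} = 118 + \left(71 + 9 + 9^{2}\right) = 118 + \left(71 + 9 + 81\right) = 118 + 161 = 279$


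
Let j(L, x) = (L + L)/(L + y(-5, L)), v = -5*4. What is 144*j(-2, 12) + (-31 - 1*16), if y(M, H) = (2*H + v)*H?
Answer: -1369/23 ≈ -59.522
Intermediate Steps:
v = -20
y(M, H) = H*(-20 + 2*H) (y(M, H) = (2*H - 20)*H = (-20 + 2*H)*H = H*(-20 + 2*H))
j(L, x) = 2*L/(L + 2*L*(-10 + L)) (j(L, x) = (L + L)/(L + 2*L*(-10 + L)) = (2*L)/(L + 2*L*(-10 + L)) = 2*L/(L + 2*L*(-10 + L)))
144*j(-2, 12) + (-31 - 1*16) = 144*(2/(-19 + 2*(-2))) + (-31 - 1*16) = 144*(2/(-19 - 4)) + (-31 - 16) = 144*(2/(-23)) - 47 = 144*(2*(-1/23)) - 47 = 144*(-2/23) - 47 = -288/23 - 47 = -1369/23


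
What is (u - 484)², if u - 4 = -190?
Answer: 448900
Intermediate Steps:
u = -186 (u = 4 - 190 = -186)
(u - 484)² = (-186 - 484)² = (-670)² = 448900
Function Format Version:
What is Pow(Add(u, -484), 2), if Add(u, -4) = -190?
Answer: 448900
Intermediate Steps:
u = -186 (u = Add(4, -190) = -186)
Pow(Add(u, -484), 2) = Pow(Add(-186, -484), 2) = Pow(-670, 2) = 448900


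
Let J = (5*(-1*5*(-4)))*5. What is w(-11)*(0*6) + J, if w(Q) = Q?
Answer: 500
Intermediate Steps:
J = 500 (J = (5*(-5*(-4)))*5 = (5*20)*5 = 100*5 = 500)
w(-11)*(0*6) + J = -0*6 + 500 = -11*0 + 500 = 0 + 500 = 500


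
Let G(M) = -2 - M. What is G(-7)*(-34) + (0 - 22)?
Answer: -192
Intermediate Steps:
G(-7)*(-34) + (0 - 22) = (-2 - 1*(-7))*(-34) + (0 - 22) = (-2 + 7)*(-34) - 22 = 5*(-34) - 22 = -170 - 22 = -192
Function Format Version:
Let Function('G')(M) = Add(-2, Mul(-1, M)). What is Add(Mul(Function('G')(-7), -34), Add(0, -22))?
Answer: -192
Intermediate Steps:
Add(Mul(Function('G')(-7), -34), Add(0, -22)) = Add(Mul(Add(-2, Mul(-1, -7)), -34), Add(0, -22)) = Add(Mul(Add(-2, 7), -34), -22) = Add(Mul(5, -34), -22) = Add(-170, -22) = -192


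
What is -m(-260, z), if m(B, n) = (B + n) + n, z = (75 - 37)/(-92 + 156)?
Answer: 4141/16 ≈ 258.81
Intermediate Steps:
z = 19/32 (z = 38/64 = 38*(1/64) = 19/32 ≈ 0.59375)
m(B, n) = B + 2*n
-m(-260, z) = -(-260 + 2*(19/32)) = -(-260 + 19/16) = -1*(-4141/16) = 4141/16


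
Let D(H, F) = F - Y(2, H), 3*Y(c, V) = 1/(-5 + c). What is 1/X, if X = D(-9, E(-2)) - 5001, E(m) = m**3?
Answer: -9/45080 ≈ -0.00019965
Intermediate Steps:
Y(c, V) = 1/(3*(-5 + c))
D(H, F) = 1/9 + F (D(H, F) = F - 1/(3*(-5 + 2)) = F - 1/(3*(-3)) = F - (-1)/(3*3) = F - 1*(-1/9) = F + 1/9 = 1/9 + F)
X = -45080/9 (X = (1/9 + (-2)**3) - 5001 = (1/9 - 8) - 5001 = -71/9 - 5001 = -45080/9 ≈ -5008.9)
1/X = 1/(-45080/9) = -9/45080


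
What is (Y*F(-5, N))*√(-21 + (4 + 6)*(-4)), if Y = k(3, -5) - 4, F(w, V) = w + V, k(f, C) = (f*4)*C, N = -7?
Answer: 768*I*√61 ≈ 5998.3*I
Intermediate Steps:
k(f, C) = 4*C*f (k(f, C) = (4*f)*C = 4*C*f)
F(w, V) = V + w
Y = -64 (Y = 4*(-5)*3 - 4 = -60 - 4 = -64)
(Y*F(-5, N))*√(-21 + (4 + 6)*(-4)) = (-64*(-7 - 5))*√(-21 + (4 + 6)*(-4)) = (-64*(-12))*√(-21 + 10*(-4)) = 768*√(-21 - 40) = 768*√(-61) = 768*(I*√61) = 768*I*√61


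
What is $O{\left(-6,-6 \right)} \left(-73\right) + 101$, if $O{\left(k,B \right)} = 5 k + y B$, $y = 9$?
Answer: $6233$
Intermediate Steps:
$O{\left(k,B \right)} = 5 k + 9 B$
$O{\left(-6,-6 \right)} \left(-73\right) + 101 = \left(5 \left(-6\right) + 9 \left(-6\right)\right) \left(-73\right) + 101 = \left(-30 - 54\right) \left(-73\right) + 101 = \left(-84\right) \left(-73\right) + 101 = 6132 + 101 = 6233$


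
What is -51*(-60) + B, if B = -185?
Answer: 2875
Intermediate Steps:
-51*(-60) + B = -51*(-60) - 185 = 3060 - 185 = 2875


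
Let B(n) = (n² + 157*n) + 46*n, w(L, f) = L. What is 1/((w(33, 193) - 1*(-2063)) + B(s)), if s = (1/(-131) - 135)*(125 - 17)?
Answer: 17161/3597677167016 ≈ 4.7700e-9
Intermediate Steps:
s = -1910088/131 (s = (-1/131 - 135)*108 = -17686/131*108 = -1910088/131 ≈ -14581.)
B(n) = n² + 203*n
1/((w(33, 193) - 1*(-2063)) + B(s)) = 1/((33 - 1*(-2063)) - 1910088*(203 - 1910088/131)/131) = 1/((33 + 2063) - 1910088/131*(-1883495/131)) = 1/(2096 + 3597641197560/17161) = 1/(3597677167016/17161) = 17161/3597677167016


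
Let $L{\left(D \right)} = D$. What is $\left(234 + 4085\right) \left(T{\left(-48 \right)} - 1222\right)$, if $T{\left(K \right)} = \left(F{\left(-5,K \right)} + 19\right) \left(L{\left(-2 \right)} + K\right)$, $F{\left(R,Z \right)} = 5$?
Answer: $-10460618$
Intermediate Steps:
$T{\left(K \right)} = -48 + 24 K$ ($T{\left(K \right)} = \left(5 + 19\right) \left(-2 + K\right) = 24 \left(-2 + K\right) = -48 + 24 K$)
$\left(234 + 4085\right) \left(T{\left(-48 \right)} - 1222\right) = \left(234 + 4085\right) \left(\left(-48 + 24 \left(-48\right)\right) - 1222\right) = 4319 \left(\left(-48 - 1152\right) - 1222\right) = 4319 \left(-1200 - 1222\right) = 4319 \left(-2422\right) = -10460618$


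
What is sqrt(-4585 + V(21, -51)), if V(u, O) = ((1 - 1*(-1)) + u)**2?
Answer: 26*I*sqrt(6) ≈ 63.687*I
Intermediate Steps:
V(u, O) = (2 + u)**2 (V(u, O) = ((1 + 1) + u)**2 = (2 + u)**2)
sqrt(-4585 + V(21, -51)) = sqrt(-4585 + (2 + 21)**2) = sqrt(-4585 + 23**2) = sqrt(-4585 + 529) = sqrt(-4056) = 26*I*sqrt(6)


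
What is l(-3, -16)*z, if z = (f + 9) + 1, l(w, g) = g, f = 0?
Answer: -160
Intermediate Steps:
z = 10 (z = (0 + 9) + 1 = 9 + 1 = 10)
l(-3, -16)*z = -16*10 = -160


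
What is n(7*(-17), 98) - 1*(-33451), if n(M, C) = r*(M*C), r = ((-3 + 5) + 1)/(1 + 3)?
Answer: 49409/2 ≈ 24705.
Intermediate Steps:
r = 3/4 (r = (2 + 1)/4 = 3*(1/4) = 3/4 ≈ 0.75000)
n(M, C) = 3*C*M/4 (n(M, C) = 3*(M*C)/4 = 3*(C*M)/4 = 3*C*M/4)
n(7*(-17), 98) - 1*(-33451) = (3/4)*98*(7*(-17)) - 1*(-33451) = (3/4)*98*(-119) + 33451 = -17493/2 + 33451 = 49409/2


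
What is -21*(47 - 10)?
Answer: -777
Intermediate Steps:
-21*(47 - 10) = -21*37 = -777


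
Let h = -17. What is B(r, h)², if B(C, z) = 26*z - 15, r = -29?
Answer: 208849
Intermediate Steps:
B(C, z) = -15 + 26*z
B(r, h)² = (-15 + 26*(-17))² = (-15 - 442)² = (-457)² = 208849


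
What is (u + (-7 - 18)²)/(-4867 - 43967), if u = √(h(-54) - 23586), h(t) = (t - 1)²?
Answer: -625/48834 - I*√20561/48834 ≈ -0.012798 - 0.0029363*I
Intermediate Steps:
h(t) = (-1 + t)²
u = I*√20561 (u = √((-1 - 54)² - 23586) = √((-55)² - 23586) = √(3025 - 23586) = √(-20561) = I*√20561 ≈ 143.39*I)
(u + (-7 - 18)²)/(-4867 - 43967) = (I*√20561 + (-7 - 18)²)/(-4867 - 43967) = (I*√20561 + (-25)²)/(-48834) = (I*√20561 + 625)*(-1/48834) = (625 + I*√20561)*(-1/48834) = -625/48834 - I*√20561/48834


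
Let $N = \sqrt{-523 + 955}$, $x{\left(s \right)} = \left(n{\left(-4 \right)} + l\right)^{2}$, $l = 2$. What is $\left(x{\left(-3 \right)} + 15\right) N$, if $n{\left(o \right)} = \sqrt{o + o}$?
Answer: $132 \sqrt{3} + 96 i \sqrt{6} \approx 228.63 + 235.15 i$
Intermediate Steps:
$n{\left(o \right)} = \sqrt{2} \sqrt{o}$ ($n{\left(o \right)} = \sqrt{2 o} = \sqrt{2} \sqrt{o}$)
$x{\left(s \right)} = \left(2 + 2 i \sqrt{2}\right)^{2}$ ($x{\left(s \right)} = \left(\sqrt{2} \sqrt{-4} + 2\right)^{2} = \left(\sqrt{2} \cdot 2 i + 2\right)^{2} = \left(2 i \sqrt{2} + 2\right)^{2} = \left(2 + 2 i \sqrt{2}\right)^{2}$)
$N = 12 \sqrt{3}$ ($N = \sqrt{432} = 12 \sqrt{3} \approx 20.785$)
$\left(x{\left(-3 \right)} + 15\right) N = \left(\left(-4 + 8 i \sqrt{2}\right) + 15\right) 12 \sqrt{3} = \left(11 + 8 i \sqrt{2}\right) 12 \sqrt{3} = 12 \sqrt{3} \left(11 + 8 i \sqrt{2}\right)$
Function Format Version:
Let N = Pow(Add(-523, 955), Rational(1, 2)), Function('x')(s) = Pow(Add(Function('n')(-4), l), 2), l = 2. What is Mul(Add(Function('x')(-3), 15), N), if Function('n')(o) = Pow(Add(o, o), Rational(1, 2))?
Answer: Add(Mul(132, Pow(3, Rational(1, 2))), Mul(96, I, Pow(6, Rational(1, 2)))) ≈ Add(228.63, Mul(235.15, I))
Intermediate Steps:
Function('n')(o) = Mul(Pow(2, Rational(1, 2)), Pow(o, Rational(1, 2))) (Function('n')(o) = Pow(Mul(2, o), Rational(1, 2)) = Mul(Pow(2, Rational(1, 2)), Pow(o, Rational(1, 2))))
Function('x')(s) = Pow(Add(2, Mul(2, I, Pow(2, Rational(1, 2)))), 2) (Function('x')(s) = Pow(Add(Mul(Pow(2, Rational(1, 2)), Pow(-4, Rational(1, 2))), 2), 2) = Pow(Add(Mul(Pow(2, Rational(1, 2)), Mul(2, I)), 2), 2) = Pow(Add(Mul(2, I, Pow(2, Rational(1, 2))), 2), 2) = Pow(Add(2, Mul(2, I, Pow(2, Rational(1, 2)))), 2))
N = Mul(12, Pow(3, Rational(1, 2))) (N = Pow(432, Rational(1, 2)) = Mul(12, Pow(3, Rational(1, 2))) ≈ 20.785)
Mul(Add(Function('x')(-3), 15), N) = Mul(Add(Add(-4, Mul(8, I, Pow(2, Rational(1, 2)))), 15), Mul(12, Pow(3, Rational(1, 2)))) = Mul(Add(11, Mul(8, I, Pow(2, Rational(1, 2)))), Mul(12, Pow(3, Rational(1, 2)))) = Mul(12, Pow(3, Rational(1, 2)), Add(11, Mul(8, I, Pow(2, Rational(1, 2)))))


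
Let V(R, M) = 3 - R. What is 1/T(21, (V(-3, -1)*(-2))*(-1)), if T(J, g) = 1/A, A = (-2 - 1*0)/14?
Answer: -1/7 ≈ -0.14286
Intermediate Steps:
A = -1/7 (A = (-2 + 0)*(1/14) = -2*1/14 = -1/7 ≈ -0.14286)
T(J, g) = -7 (T(J, g) = 1/(-1/7) = -7)
1/T(21, (V(-3, -1)*(-2))*(-1)) = 1/(-7) = -1/7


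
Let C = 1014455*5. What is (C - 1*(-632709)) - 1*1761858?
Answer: 3943126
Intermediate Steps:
C = 5072275
(C - 1*(-632709)) - 1*1761858 = (5072275 - 1*(-632709)) - 1*1761858 = (5072275 + 632709) - 1761858 = 5704984 - 1761858 = 3943126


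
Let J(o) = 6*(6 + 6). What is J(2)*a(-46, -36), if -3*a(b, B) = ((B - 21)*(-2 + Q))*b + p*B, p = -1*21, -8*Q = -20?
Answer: -49608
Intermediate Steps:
Q = 5/2 (Q = -⅛*(-20) = 5/2 ≈ 2.5000)
p = -21
J(o) = 72 (J(o) = 6*12 = 72)
a(b, B) = 7*B - b*(-21/2 + B/2)/3 (a(b, B) = -(((B - 21)*(-2 + 5/2))*b - 21*B)/3 = -(((-21 + B)*(½))*b - 21*B)/3 = -((-21/2 + B/2)*b - 21*B)/3 = -(b*(-21/2 + B/2) - 21*B)/3 = -(-21*B + b*(-21/2 + B/2))/3 = 7*B - b*(-21/2 + B/2)/3)
J(2)*a(-46, -36) = 72*(7*(-36) + (7/2)*(-46) - ⅙*(-36)*(-46)) = 72*(-252 - 161 - 276) = 72*(-689) = -49608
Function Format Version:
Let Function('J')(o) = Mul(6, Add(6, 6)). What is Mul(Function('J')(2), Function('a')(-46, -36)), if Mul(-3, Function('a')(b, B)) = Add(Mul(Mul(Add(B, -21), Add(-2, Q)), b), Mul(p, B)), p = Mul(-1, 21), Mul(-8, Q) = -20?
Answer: -49608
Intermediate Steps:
Q = Rational(5, 2) (Q = Mul(Rational(-1, 8), -20) = Rational(5, 2) ≈ 2.5000)
p = -21
Function('J')(o) = 72 (Function('J')(o) = Mul(6, 12) = 72)
Function('a')(b, B) = Add(Mul(7, B), Mul(Rational(-1, 3), b, Add(Rational(-21, 2), Mul(Rational(1, 2), B)))) (Function('a')(b, B) = Mul(Rational(-1, 3), Add(Mul(Mul(Add(B, -21), Add(-2, Rational(5, 2))), b), Mul(-21, B))) = Mul(Rational(-1, 3), Add(Mul(Mul(Add(-21, B), Rational(1, 2)), b), Mul(-21, B))) = Mul(Rational(-1, 3), Add(Mul(Add(Rational(-21, 2), Mul(Rational(1, 2), B)), b), Mul(-21, B))) = Mul(Rational(-1, 3), Add(Mul(b, Add(Rational(-21, 2), Mul(Rational(1, 2), B))), Mul(-21, B))) = Mul(Rational(-1, 3), Add(Mul(-21, B), Mul(b, Add(Rational(-21, 2), Mul(Rational(1, 2), B))))) = Add(Mul(7, B), Mul(Rational(-1, 3), b, Add(Rational(-21, 2), Mul(Rational(1, 2), B)))))
Mul(Function('J')(2), Function('a')(-46, -36)) = Mul(72, Add(Mul(7, -36), Mul(Rational(7, 2), -46), Mul(Rational(-1, 6), -36, -46))) = Mul(72, Add(-252, -161, -276)) = Mul(72, -689) = -49608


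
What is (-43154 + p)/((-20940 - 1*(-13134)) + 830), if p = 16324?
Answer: 13415/3488 ≈ 3.8460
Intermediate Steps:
(-43154 + p)/((-20940 - 1*(-13134)) + 830) = (-43154 + 16324)/((-20940 - 1*(-13134)) + 830) = -26830/((-20940 + 13134) + 830) = -26830/(-7806 + 830) = -26830/(-6976) = -26830*(-1/6976) = 13415/3488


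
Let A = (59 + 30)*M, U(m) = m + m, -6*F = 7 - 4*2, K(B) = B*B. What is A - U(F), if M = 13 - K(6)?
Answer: -6142/3 ≈ -2047.3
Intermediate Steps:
K(B) = B²
F = ⅙ (F = -(7 - 4*2)/6 = -(7 - 8)/6 = -⅙*(-1) = ⅙ ≈ 0.16667)
M = -23 (M = 13 - 1*6² = 13 - 1*36 = 13 - 36 = -23)
U(m) = 2*m
A = -2047 (A = (59 + 30)*(-23) = 89*(-23) = -2047)
A - U(F) = -2047 - 2/6 = -2047 - 1*⅓ = -2047 - ⅓ = -6142/3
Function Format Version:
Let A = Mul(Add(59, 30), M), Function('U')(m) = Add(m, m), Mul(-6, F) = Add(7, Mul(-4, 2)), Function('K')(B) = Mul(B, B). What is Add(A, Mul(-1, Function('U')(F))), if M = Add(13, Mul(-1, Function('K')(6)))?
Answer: Rational(-6142, 3) ≈ -2047.3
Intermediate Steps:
Function('K')(B) = Pow(B, 2)
F = Rational(1, 6) (F = Mul(Rational(-1, 6), Add(7, Mul(-4, 2))) = Mul(Rational(-1, 6), Add(7, -8)) = Mul(Rational(-1, 6), -1) = Rational(1, 6) ≈ 0.16667)
M = -23 (M = Add(13, Mul(-1, Pow(6, 2))) = Add(13, Mul(-1, 36)) = Add(13, -36) = -23)
Function('U')(m) = Mul(2, m)
A = -2047 (A = Mul(Add(59, 30), -23) = Mul(89, -23) = -2047)
Add(A, Mul(-1, Function('U')(F))) = Add(-2047, Mul(-1, Mul(2, Rational(1, 6)))) = Add(-2047, Mul(-1, Rational(1, 3))) = Add(-2047, Rational(-1, 3)) = Rational(-6142, 3)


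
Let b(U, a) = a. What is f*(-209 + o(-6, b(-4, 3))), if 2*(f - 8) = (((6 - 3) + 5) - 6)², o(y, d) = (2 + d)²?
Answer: -1840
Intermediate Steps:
f = 10 (f = 8 + (((6 - 3) + 5) - 6)²/2 = 8 + ((3 + 5) - 6)²/2 = 8 + (8 - 6)²/2 = 8 + (½)*2² = 8 + (½)*4 = 8 + 2 = 10)
f*(-209 + o(-6, b(-4, 3))) = 10*(-209 + (2 + 3)²) = 10*(-209 + 5²) = 10*(-209 + 25) = 10*(-184) = -1840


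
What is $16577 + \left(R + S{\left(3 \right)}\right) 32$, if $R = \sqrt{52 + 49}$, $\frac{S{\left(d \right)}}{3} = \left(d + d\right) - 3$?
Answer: $16865 + 32 \sqrt{101} \approx 17187.0$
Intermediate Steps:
$S{\left(d \right)} = -9 + 6 d$ ($S{\left(d \right)} = 3 \left(\left(d + d\right) - 3\right) = 3 \left(2 d - 3\right) = 3 \left(-3 + 2 d\right) = -9 + 6 d$)
$R = \sqrt{101} \approx 10.05$
$16577 + \left(R + S{\left(3 \right)}\right) 32 = 16577 + \left(\sqrt{101} + \left(-9 + 6 \cdot 3\right)\right) 32 = 16577 + \left(\sqrt{101} + \left(-9 + 18\right)\right) 32 = 16577 + \left(\sqrt{101} + 9\right) 32 = 16577 + \left(9 + \sqrt{101}\right) 32 = 16577 + \left(288 + 32 \sqrt{101}\right) = 16865 + 32 \sqrt{101}$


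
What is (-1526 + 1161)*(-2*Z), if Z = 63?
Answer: 45990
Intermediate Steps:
(-1526 + 1161)*(-2*Z) = (-1526 + 1161)*(-2*63) = -365*(-126) = 45990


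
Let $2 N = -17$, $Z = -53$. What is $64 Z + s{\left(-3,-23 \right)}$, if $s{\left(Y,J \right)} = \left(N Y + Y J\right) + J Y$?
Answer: $- \frac{6457}{2} \approx -3228.5$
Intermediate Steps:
$N = - \frac{17}{2}$ ($N = \frac{1}{2} \left(-17\right) = - \frac{17}{2} \approx -8.5$)
$s{\left(Y,J \right)} = - \frac{17 Y}{2} + 2 J Y$ ($s{\left(Y,J \right)} = \left(- \frac{17 Y}{2} + Y J\right) + J Y = \left(- \frac{17 Y}{2} + J Y\right) + J Y = - \frac{17 Y}{2} + 2 J Y$)
$64 Z + s{\left(-3,-23 \right)} = 64 \left(-53\right) + \frac{1}{2} \left(-3\right) \left(-17 + 4 \left(-23\right)\right) = -3392 + \frac{1}{2} \left(-3\right) \left(-17 - 92\right) = -3392 + \frac{1}{2} \left(-3\right) \left(-109\right) = -3392 + \frac{327}{2} = - \frac{6457}{2}$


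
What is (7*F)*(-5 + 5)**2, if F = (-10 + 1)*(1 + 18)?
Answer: 0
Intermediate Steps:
F = -171 (F = -9*19 = -171)
(7*F)*(-5 + 5)**2 = (7*(-171))*(-5 + 5)**2 = -1197*0**2 = -1197*0 = 0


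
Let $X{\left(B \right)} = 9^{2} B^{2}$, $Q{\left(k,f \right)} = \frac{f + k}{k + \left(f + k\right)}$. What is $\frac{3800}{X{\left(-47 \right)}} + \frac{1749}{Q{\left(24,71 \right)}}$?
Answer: $\frac{37241032699}{16998255} \approx 2190.9$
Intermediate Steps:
$Q{\left(k,f \right)} = \frac{f + k}{f + 2 k}$
$X{\left(B \right)} = 81 B^{2}$
$\frac{3800}{X{\left(-47 \right)}} + \frac{1749}{Q{\left(24,71 \right)}} = \frac{3800}{81 \left(-47\right)^{2}} + \frac{1749}{\frac{1}{71 + 2 \cdot 24} \left(71 + 24\right)} = \frac{3800}{81 \cdot 2209} + \frac{1749}{\frac{1}{71 + 48} \cdot 95} = \frac{3800}{178929} + \frac{1749}{\frac{1}{119} \cdot 95} = 3800 \cdot \frac{1}{178929} + \frac{1749}{\frac{1}{119} \cdot 95} = \frac{3800}{178929} + \frac{1749}{\frac{95}{119}} = \frac{3800}{178929} + 1749 \cdot \frac{119}{95} = \frac{3800}{178929} + \frac{208131}{95} = \frac{37241032699}{16998255}$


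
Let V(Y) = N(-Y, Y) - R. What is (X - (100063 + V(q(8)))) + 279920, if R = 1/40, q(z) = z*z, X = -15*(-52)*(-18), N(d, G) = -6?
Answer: 6632921/40 ≈ 1.6582e+5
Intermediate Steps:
X = -14040 (X = 780*(-18) = -14040)
q(z) = z**2
R = 1/40 ≈ 0.025000
V(Y) = -241/40 (V(Y) = -6 - 1*1/40 = -6 - 1/40 = -241/40)
(X - (100063 + V(q(8)))) + 279920 = (-14040 - (100063 - 241/40)) + 279920 = (-14040 - 1*4002279/40) + 279920 = (-14040 - 4002279/40) + 279920 = -4563879/40 + 279920 = 6632921/40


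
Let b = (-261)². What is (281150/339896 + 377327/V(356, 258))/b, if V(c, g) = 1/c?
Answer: 22828845103151/11577027708 ≈ 1971.9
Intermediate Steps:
b = 68121
(281150/339896 + 377327/V(356, 258))/b = (281150/339896 + 377327/(1/356))/68121 = (281150*(1/339896) + 377327/(1/356))*(1/68121) = (140575/169948 + 377327*356)*(1/68121) = (140575/169948 + 134328412)*(1/68121) = (22828845103151/169948)*(1/68121) = 22828845103151/11577027708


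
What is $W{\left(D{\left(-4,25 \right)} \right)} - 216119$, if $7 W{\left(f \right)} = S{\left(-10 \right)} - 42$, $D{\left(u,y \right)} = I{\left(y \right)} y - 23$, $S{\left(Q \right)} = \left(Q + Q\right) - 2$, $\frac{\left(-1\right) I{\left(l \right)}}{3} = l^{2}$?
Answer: $- \frac{1512897}{7} \approx -2.1613 \cdot 10^{5}$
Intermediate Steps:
$I{\left(l \right)} = - 3 l^{2}$
$S{\left(Q \right)} = -2 + 2 Q$ ($S{\left(Q \right)} = 2 Q - 2 = -2 + 2 Q$)
$D{\left(u,y \right)} = -23 - 3 y^{3}$ ($D{\left(u,y \right)} = - 3 y^{2} y - 23 = - 3 y^{3} - 23 = -23 - 3 y^{3}$)
$W{\left(f \right)} = - \frac{64}{7}$ ($W{\left(f \right)} = \frac{\left(-2 + 2 \left(-10\right)\right) - 42}{7} = \frac{\left(-2 - 20\right) - 42}{7} = \frac{-22 - 42}{7} = \frac{1}{7} \left(-64\right) = - \frac{64}{7}$)
$W{\left(D{\left(-4,25 \right)} \right)} - 216119 = - \frac{64}{7} - 216119 = - \frac{1512897}{7}$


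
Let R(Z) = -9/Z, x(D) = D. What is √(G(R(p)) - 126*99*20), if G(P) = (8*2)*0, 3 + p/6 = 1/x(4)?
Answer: 18*I*√770 ≈ 499.48*I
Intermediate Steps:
p = -33/2 (p = -18 + 6/4 = -18 + 6*(¼) = -18 + 3/2 = -33/2 ≈ -16.500)
G(P) = 0 (G(P) = 16*0 = 0)
√(G(R(p)) - 126*99*20) = √(0 - 126*99*20) = √(0 - 12474*20) = √(0 - 249480) = √(-249480) = 18*I*√770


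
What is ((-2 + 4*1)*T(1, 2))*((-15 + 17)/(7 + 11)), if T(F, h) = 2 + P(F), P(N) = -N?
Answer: 2/9 ≈ 0.22222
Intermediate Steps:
T(F, h) = 2 - F
((-2 + 4*1)*T(1, 2))*((-15 + 17)/(7 + 11)) = ((-2 + 4*1)*(2 - 1*1))*((-15 + 17)/(7 + 11)) = ((-2 + 4)*(2 - 1))*(2/18) = (2*1)*(2*(1/18)) = 2*(1/9) = 2/9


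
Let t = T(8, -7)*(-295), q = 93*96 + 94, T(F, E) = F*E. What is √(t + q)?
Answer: 3*√2838 ≈ 159.82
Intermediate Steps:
T(F, E) = E*F
q = 9022 (q = 8928 + 94 = 9022)
t = 16520 (t = -7*8*(-295) = -56*(-295) = 16520)
√(t + q) = √(16520 + 9022) = √25542 = 3*√2838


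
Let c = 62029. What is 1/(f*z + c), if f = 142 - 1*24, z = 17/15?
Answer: 15/932441 ≈ 1.6087e-5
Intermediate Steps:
z = 17/15 (z = 17*(1/15) = 17/15 ≈ 1.1333)
f = 118 (f = 142 - 24 = 118)
1/(f*z + c) = 1/(118*(17/15) + 62029) = 1/(2006/15 + 62029) = 1/(932441/15) = 15/932441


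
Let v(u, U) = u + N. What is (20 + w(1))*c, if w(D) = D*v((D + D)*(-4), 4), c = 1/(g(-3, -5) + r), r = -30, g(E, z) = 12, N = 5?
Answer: -17/18 ≈ -0.94444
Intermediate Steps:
c = -1/18 (c = 1/(12 - 30) = 1/(-18) = -1/18 ≈ -0.055556)
v(u, U) = 5 + u (v(u, U) = u + 5 = 5 + u)
w(D) = D*(5 - 8*D) (w(D) = D*(5 + (D + D)*(-4)) = D*(5 + (2*D)*(-4)) = D*(5 - 8*D))
(20 + w(1))*c = (20 + 1*(5 - 8*1))*(-1/18) = (20 + 1*(5 - 8))*(-1/18) = (20 + 1*(-3))*(-1/18) = (20 - 3)*(-1/18) = 17*(-1/18) = -17/18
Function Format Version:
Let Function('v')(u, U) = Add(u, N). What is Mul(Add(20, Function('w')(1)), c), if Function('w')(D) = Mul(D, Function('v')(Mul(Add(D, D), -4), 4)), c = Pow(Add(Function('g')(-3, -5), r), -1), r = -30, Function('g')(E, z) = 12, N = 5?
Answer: Rational(-17, 18) ≈ -0.94444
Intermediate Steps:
c = Rational(-1, 18) (c = Pow(Add(12, -30), -1) = Pow(-18, -1) = Rational(-1, 18) ≈ -0.055556)
Function('v')(u, U) = Add(5, u) (Function('v')(u, U) = Add(u, 5) = Add(5, u))
Function('w')(D) = Mul(D, Add(5, Mul(-8, D))) (Function('w')(D) = Mul(D, Add(5, Mul(Add(D, D), -4))) = Mul(D, Add(5, Mul(Mul(2, D), -4))) = Mul(D, Add(5, Mul(-8, D))))
Mul(Add(20, Function('w')(1)), c) = Mul(Add(20, Mul(1, Add(5, Mul(-8, 1)))), Rational(-1, 18)) = Mul(Add(20, Mul(1, Add(5, -8))), Rational(-1, 18)) = Mul(Add(20, Mul(1, -3)), Rational(-1, 18)) = Mul(Add(20, -3), Rational(-1, 18)) = Mul(17, Rational(-1, 18)) = Rational(-17, 18)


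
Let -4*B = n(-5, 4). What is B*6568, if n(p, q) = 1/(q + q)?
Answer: -821/4 ≈ -205.25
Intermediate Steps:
n(p, q) = 1/(2*q)
B = -1/32 (B = -1/(8*4) = -¼*⅛ = -1/32 ≈ -0.031250)
B*6568 = -1/32*6568 = -821/4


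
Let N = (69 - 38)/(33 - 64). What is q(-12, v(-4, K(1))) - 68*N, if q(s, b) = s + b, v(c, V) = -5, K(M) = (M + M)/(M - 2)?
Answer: 51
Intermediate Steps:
K(M) = 2*M/(-2 + M) (K(M) = (2*M)/(-2 + M) = 2*M/(-2 + M))
N = -1 (N = 31/(-31) = 31*(-1/31) = -1)
q(s, b) = b + s
q(-12, v(-4, K(1))) - 68*N = (-5 - 12) - 68*(-1) = -17 + 68 = 51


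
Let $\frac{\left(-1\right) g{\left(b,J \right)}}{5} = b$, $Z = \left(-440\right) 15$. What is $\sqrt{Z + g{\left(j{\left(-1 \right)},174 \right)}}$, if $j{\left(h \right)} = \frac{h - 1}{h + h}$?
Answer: $i \sqrt{6605} \approx 81.271 i$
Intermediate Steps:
$j{\left(h \right)} = \frac{-1 + h}{2 h}$
$Z = -6600$
$g{\left(b,J \right)} = - 5 b$
$\sqrt{Z + g{\left(j{\left(-1 \right)},174 \right)}} = \sqrt{-6600 - 5 \frac{-1 - 1}{2 \left(-1\right)}} = \sqrt{-6600 - 5 \cdot \frac{1}{2} \left(-1\right) \left(-2\right)} = \sqrt{-6600 - 5} = \sqrt{-6605} = i \sqrt{6605}$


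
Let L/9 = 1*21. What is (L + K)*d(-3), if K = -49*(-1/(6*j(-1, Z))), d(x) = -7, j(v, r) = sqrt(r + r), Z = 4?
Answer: -1323 - 343*sqrt(2)/24 ≈ -1343.2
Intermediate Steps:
j(v, r) = sqrt(2)*sqrt(r) (j(v, r) = sqrt(2*r) = sqrt(2)*sqrt(r))
K = 49*sqrt(2)/24 (K = -49*(-sqrt(2)/24) = -(-49)*sqrt(2)/24 = 49*sqrt(2)/24 ≈ 2.8874)
L = 189 (L = 9*(1*21) = 9*21 = 189)
(L + K)*d(-3) = (189 + 49*sqrt(2)/24)*(-7) = -1323 - 343*sqrt(2)/24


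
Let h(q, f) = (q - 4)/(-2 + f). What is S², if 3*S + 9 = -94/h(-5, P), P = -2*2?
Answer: 46225/81 ≈ 570.68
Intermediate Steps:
P = -4
h(q, f) = (-4 + q)/(-2 + f)
S = -215/9 (S = -3 + (-94*(-2 - 4)/(-4 - 5))/3 = -3 + (-94/(-9/(-6)))/3 = -3 + (-94/((-⅙*(-9))))/3 = -3 + (-94/3/2)/3 = -3 + (-94*⅔)/3 = -3 + (⅓)*(-188/3) = -3 - 188/9 = -215/9 ≈ -23.889)
S² = (-215/9)² = 46225/81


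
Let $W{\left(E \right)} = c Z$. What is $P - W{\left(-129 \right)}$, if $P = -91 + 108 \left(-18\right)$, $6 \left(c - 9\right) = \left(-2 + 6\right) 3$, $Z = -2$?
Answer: $-2013$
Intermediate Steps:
$c = 11$ ($c = 9 + \frac{\left(-2 + 6\right) 3}{6} = 9 + \frac{4 \cdot 3}{6} = 9 + \frac{1}{6} \cdot 12 = 9 + 2 = 11$)
$P = -2035$ ($P = -91 - 1944 = -2035$)
$W{\left(E \right)} = -22$ ($W{\left(E \right)} = 11 \left(-2\right) = -22$)
$P - W{\left(-129 \right)} = -2035 - -22 = -2035 + 22 = -2013$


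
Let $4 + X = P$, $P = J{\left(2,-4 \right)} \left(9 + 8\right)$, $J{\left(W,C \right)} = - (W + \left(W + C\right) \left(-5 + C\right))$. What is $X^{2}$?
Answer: $118336$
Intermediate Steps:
$J{\left(W,C \right)} = - W - \left(-5 + C\right) \left(C + W\right)$ ($J{\left(W,C \right)} = - (W + \left(C + W\right) \left(-5 + C\right)) = - (W + \left(-5 + C\right) \left(C + W\right)) = - W - \left(-5 + C\right) \left(C + W\right)$)
$P = -340$ ($P = \left(- \left(-4\right)^{2} + 4 \cdot 2 + 5 \left(-4\right) - \left(-4\right) 2\right) \left(9 + 8\right) = \left(\left(-1\right) 16 + 8 - 20 + 8\right) 17 = \left(-16 + 8 - 20 + 8\right) 17 = \left(-20\right) 17 = -340$)
$X = -344$ ($X = -4 - 340 = -344$)
$X^{2} = \left(-344\right)^{2} = 118336$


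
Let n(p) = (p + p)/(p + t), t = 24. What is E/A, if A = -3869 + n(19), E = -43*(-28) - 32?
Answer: -50396/166329 ≈ -0.30299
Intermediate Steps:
n(p) = 2*p/(24 + p) (n(p) = (p + p)/(p + 24) = (2*p)/(24 + p) = 2*p/(24 + p))
E = 1172 (E = 1204 - 32 = 1172)
A = -166329/43 (A = -3869 + 2*19/(24 + 19) = -3869 + 2*19/43 = -3869 + 2*19*(1/43) = -3869 + 38/43 = -166329/43 ≈ -3868.1)
E/A = 1172/(-166329/43) = 1172*(-43/166329) = -50396/166329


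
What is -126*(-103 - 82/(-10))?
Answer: 59724/5 ≈ 11945.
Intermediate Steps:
-126*(-103 - 82/(-10)) = -126*(-103 - 82*(-⅒)) = -126*(-103 + 41/5) = -126*(-474/5) = 59724/5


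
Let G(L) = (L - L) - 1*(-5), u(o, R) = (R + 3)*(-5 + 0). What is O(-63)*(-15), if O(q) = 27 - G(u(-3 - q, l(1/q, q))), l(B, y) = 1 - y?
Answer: -330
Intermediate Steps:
u(o, R) = -15 - 5*R (u(o, R) = (3 + R)*(-5) = -15 - 5*R)
G(L) = 5 (G(L) = 0 + 5 = 5)
O(q) = 22 (O(q) = 27 - 1*5 = 27 - 5 = 22)
O(-63)*(-15) = 22*(-15) = -330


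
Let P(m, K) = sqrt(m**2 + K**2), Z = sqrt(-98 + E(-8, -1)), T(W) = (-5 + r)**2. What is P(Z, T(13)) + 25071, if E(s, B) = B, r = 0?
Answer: 25071 + sqrt(526) ≈ 25094.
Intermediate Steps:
T(W) = 25 (T(W) = (-5 + 0)**2 = (-5)**2 = 25)
Z = 3*I*sqrt(11) (Z = sqrt(-98 - 1) = sqrt(-99) = 3*I*sqrt(11) ≈ 9.9499*I)
P(m, K) = sqrt(K**2 + m**2)
P(Z, T(13)) + 25071 = sqrt(25**2 + (3*I*sqrt(11))**2) + 25071 = sqrt(625 - 99) + 25071 = sqrt(526) + 25071 = 25071 + sqrt(526)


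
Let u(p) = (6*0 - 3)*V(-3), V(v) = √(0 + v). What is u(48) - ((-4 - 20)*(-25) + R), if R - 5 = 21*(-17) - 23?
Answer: -225 - 3*I*√3 ≈ -225.0 - 5.1962*I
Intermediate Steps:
V(v) = √v
R = -375 (R = 5 + (21*(-17) - 23) = 5 + (-357 - 23) = 5 - 380 = -375)
u(p) = -3*I*√3 (u(p) = (6*0 - 3)*√(-3) = (0 - 3)*(I*√3) = -3*I*√3)
u(48) - ((-4 - 20)*(-25) + R) = -3*I*√3 - ((-4 - 20)*(-25) - 375) = -3*I*√3 - (-24*(-25) - 375) = -3*I*√3 - (600 - 375) = -3*I*√3 - 1*225 = -3*I*√3 - 225 = -225 - 3*I*√3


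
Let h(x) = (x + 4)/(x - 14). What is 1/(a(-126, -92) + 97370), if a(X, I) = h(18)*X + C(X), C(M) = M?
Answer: 1/96551 ≈ 1.0357e-5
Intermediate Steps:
h(x) = (4 + x)/(-14 + x)
a(X, I) = 13*X/2 (a(X, I) = ((4 + 18)/(-14 + 18))*X + X = (22/4)*X + X = ((¼)*22)*X + X = 11*X/2 + X = 13*X/2)
1/(a(-126, -92) + 97370) = 1/((13/2)*(-126) + 97370) = 1/(-819 + 97370) = 1/96551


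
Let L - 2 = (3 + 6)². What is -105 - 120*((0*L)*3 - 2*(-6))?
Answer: -1545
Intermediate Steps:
L = 83 (L = 2 + (3 + 6)² = 2 + 9² = 2 + 81 = 83)
-105 - 120*((0*L)*3 - 2*(-6)) = -105 - 120*((0*83)*3 - 2*(-6)) = -105 - 120*(0*3 + 12) = -105 - 120*(0 + 12) = -105 - 120*12 = -105 - 1440 = -1545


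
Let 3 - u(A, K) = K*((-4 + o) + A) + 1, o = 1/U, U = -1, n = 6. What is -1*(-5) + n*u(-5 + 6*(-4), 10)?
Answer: 2057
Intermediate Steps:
o = -1 (o = 1/(-1) = -1)
u(A, K) = 2 - K*(-5 + A) (u(A, K) = 3 - (K*((-4 - 1) + A) + 1) = 3 - (K*(-5 + A) + 1) = 3 - (1 + K*(-5 + A)) = 3 + (-1 - K*(-5 + A)) = 2 - K*(-5 + A))
-1*(-5) + n*u(-5 + 6*(-4), 10) = -1*(-5) + 6*(2 + 5*10 - 1*(-5 + 6*(-4))*10) = 5 + 6*(2 + 50 - 1*(-5 - 24)*10) = 5 + 6*(2 + 50 - 1*(-29)*10) = 5 + 6*(2 + 50 + 290) = 5 + 6*342 = 5 + 2052 = 2057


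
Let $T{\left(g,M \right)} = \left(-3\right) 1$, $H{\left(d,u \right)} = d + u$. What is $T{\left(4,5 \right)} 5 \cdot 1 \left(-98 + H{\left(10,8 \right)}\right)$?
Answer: $1200$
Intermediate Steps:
$T{\left(g,M \right)} = -3$
$T{\left(4,5 \right)} 5 \cdot 1 \left(-98 + H{\left(10,8 \right)}\right) = \left(-3\right) 5 \cdot 1 \left(-98 + \left(10 + 8\right)\right) = \left(-15\right) 1 \left(-98 + 18\right) = \left(-15\right) \left(-80\right) = 1200$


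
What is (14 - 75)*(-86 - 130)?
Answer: 13176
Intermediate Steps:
(14 - 75)*(-86 - 130) = -61*(-216) = 13176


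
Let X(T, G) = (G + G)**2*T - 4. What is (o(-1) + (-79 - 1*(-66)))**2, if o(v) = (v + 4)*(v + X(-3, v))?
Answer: 4096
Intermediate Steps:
X(T, G) = -4 + 4*T*G**2 (X(T, G) = (2*G)**2*T - 4 = (4*G**2)*T - 4 = 4*T*G**2 - 4 = -4 + 4*T*G**2)
o(v) = (4 + v)*(-4 + v - 12*v**2) (o(v) = (v + 4)*(v + (-4 + 4*(-3)*v**2)) = (4 + v)*(v + (-4 - 12*v**2)) = (4 + v)*(-4 + v - 12*v**2))
(o(-1) + (-79 - 1*(-66)))**2 = ((-16 - 47*(-1)**2 - 12*(-1)**3) + (-79 - 1*(-66)))**2 = ((-16 - 47*1 - 12*(-1)) + (-79 + 66))**2 = ((-16 - 47 + 12) - 13)**2 = (-51 - 13)**2 = (-64)**2 = 4096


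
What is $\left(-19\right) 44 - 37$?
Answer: $-873$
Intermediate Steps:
$\left(-19\right) 44 - 37 = -836 - 37 = -873$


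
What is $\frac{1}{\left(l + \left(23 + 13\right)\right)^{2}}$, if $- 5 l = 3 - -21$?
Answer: $\frac{25}{24336} \approx 0.0010273$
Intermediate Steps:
$l = - \frac{24}{5}$ ($l = - \frac{3 - -21}{5} = - \frac{3 + 21}{5} = \left(- \frac{1}{5}\right) 24 = - \frac{24}{5} \approx -4.8$)
$\frac{1}{\left(l + \left(23 + 13\right)\right)^{2}} = \frac{1}{\left(- \frac{24}{5} + \left(23 + 13\right)\right)^{2}} = \frac{1}{\left(- \frac{24}{5} + 36\right)^{2}} = \frac{1}{\left(\frac{156}{5}\right)^{2}} = \frac{1}{\frac{24336}{25}} = \frac{25}{24336}$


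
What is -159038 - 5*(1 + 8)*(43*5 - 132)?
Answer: -162773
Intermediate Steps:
-159038 - 5*(1 + 8)*(43*5 - 132) = -159038 - 5*9*(215 - 132) = -159038 - 45*83 = -159038 - 1*3735 = -159038 - 3735 = -162773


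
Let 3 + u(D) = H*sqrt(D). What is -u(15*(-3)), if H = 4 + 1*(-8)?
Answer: 3 + 12*I*sqrt(5) ≈ 3.0 + 26.833*I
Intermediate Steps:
H = -4 (H = 4 - 8 = -4)
u(D) = -3 - 4*sqrt(D)
-u(15*(-3)) = -(-3 - 4*3*I*sqrt(5)) = -(-3 - 12*I*sqrt(5)) = 3 + 12*I*sqrt(5)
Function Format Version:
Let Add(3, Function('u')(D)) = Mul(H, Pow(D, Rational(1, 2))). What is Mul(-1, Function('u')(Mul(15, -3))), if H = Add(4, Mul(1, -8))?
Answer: Add(3, Mul(12, I, Pow(5, Rational(1, 2)))) ≈ Add(3.0000, Mul(26.833, I))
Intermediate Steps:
H = -4 (H = Add(4, -8) = -4)
Function('u')(D) = Add(-3, Mul(-4, Pow(D, Rational(1, 2))))
Mul(-1, Function('u')(Mul(15, -3))) = Mul(-1, Add(-3, Mul(-4, Pow(Mul(15, -3), Rational(1, 2))))) = Mul(-1, Add(-3, Mul(-4, Pow(-45, Rational(1, 2))))) = Mul(-1, Add(-3, Mul(-4, Mul(3, I, Pow(5, Rational(1, 2)))))) = Mul(-1, Add(-3, Mul(-12, I, Pow(5, Rational(1, 2))))) = Add(3, Mul(12, I, Pow(5, Rational(1, 2))))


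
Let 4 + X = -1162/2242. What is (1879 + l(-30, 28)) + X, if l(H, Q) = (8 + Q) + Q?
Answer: 2173038/1121 ≈ 1938.5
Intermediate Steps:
l(H, Q) = 8 + 2*Q
X = -5065/1121 (X = -4 - 1162/2242 = -4 - 1162*1/2242 = -4 - 581/1121 = -5065/1121 ≈ -4.5183)
(1879 + l(-30, 28)) + X = (1879 + (8 + 2*28)) - 5065/1121 = (1879 + (8 + 56)) - 5065/1121 = (1879 + 64) - 5065/1121 = 1943 - 5065/1121 = 2173038/1121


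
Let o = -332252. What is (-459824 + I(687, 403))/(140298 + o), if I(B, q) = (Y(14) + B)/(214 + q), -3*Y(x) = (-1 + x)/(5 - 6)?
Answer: 425566075/177653427 ≈ 2.3955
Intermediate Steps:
Y(x) = -⅓ + x/3 (Y(x) = -(-1 + x)/(3*(5 - 6)) = -(-1 + x)/(3*(-1)) = -(-1 + x)*(-1)/3 = -(1 - x)/3 = -⅓ + x/3)
I(B, q) = (13/3 + B)/(214 + q) (I(B, q) = ((-⅓ + (⅓)*14) + B)/(214 + q) = ((-⅓ + 14/3) + B)/(214 + q) = (13/3 + B)/(214 + q))
(-459824 + I(687, 403))/(140298 + o) = (-459824 + (13/3 + 687)/(214 + 403))/(140298 - 332252) = (-459824 + (2074/3)/617)/(-191954) = (-459824 + (1/617)*(2074/3))*(-1/191954) = (-459824 + 2074/1851)*(-1/191954) = -851132150/1851*(-1/191954) = 425566075/177653427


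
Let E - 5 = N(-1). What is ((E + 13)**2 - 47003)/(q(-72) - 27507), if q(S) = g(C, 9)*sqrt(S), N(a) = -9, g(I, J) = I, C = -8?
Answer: 430227818/252213219 - 750752*I*sqrt(2)/252213219 ≈ 1.7058 - 0.0042096*I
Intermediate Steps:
E = -4 (E = 5 - 9 = -4)
q(S) = -8*sqrt(S)
((E + 13)**2 - 47003)/(q(-72) - 27507) = ((-4 + 13)**2 - 47003)/(-48*I*sqrt(2) - 27507) = (9**2 - 47003)/(-48*I*sqrt(2) - 27507) = (81 - 47003)/(-48*I*sqrt(2) - 27507) = -46922/(-27507 - 48*I*sqrt(2))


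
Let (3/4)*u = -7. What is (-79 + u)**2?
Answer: 70225/9 ≈ 7802.8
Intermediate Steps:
u = -28/3 (u = (4/3)*(-7) = -28/3 ≈ -9.3333)
(-79 + u)**2 = (-79 - 28/3)**2 = (-265/3)**2 = 70225/9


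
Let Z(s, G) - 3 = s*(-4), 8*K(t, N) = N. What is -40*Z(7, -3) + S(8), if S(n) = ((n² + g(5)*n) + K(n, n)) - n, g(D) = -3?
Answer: 1033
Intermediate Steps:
K(t, N) = N/8
Z(s, G) = 3 - 4*s (Z(s, G) = 3 + s*(-4) = 3 - 4*s)
S(n) = n² - 31*n/8 (S(n) = ((n² - 3*n) + n/8) - n = (n² - 23*n/8) - n = n² - 31*n/8)
-40*Z(7, -3) + S(8) = -40*(3 - 4*7) + (⅛)*8*(-31 + 8*8) = -40*(3 - 28) + (⅛)*8*(-31 + 64) = -40*(-25) + (⅛)*8*33 = 1000 + 33 = 1033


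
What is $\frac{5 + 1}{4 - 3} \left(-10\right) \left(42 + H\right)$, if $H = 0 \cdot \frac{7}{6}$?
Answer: $-2520$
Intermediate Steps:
$H = 0$ ($H = 0 \cdot 7 \cdot \frac{1}{6} = 0 \cdot \frac{7}{6} = 0$)
$\frac{5 + 1}{4 - 3} \left(-10\right) \left(42 + H\right) = \frac{5 + 1}{4 - 3} \left(-10\right) \left(42 + 0\right) = \frac{6}{1} \left(-10\right) 42 = 6 \cdot 1 \left(-10\right) 42 = 6 \left(-10\right) 42 = \left(-60\right) 42 = -2520$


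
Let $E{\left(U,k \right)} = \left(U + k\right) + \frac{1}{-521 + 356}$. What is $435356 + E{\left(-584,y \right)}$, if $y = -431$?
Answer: $\frac{71666264}{165} \approx 4.3434 \cdot 10^{5}$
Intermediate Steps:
$E{\left(U,k \right)} = - \frac{1}{165} + U + k$ ($E{\left(U,k \right)} = \left(U + k\right) + \frac{1}{-165} = \left(U + k\right) - \frac{1}{165} = - \frac{1}{165} + U + k$)
$435356 + E{\left(-584,y \right)} = 435356 - \frac{167476}{165} = \frac{71666264}{165}$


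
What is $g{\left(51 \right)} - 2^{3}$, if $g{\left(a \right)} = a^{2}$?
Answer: $2593$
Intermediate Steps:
$g{\left(51 \right)} - 2^{3} = 51^{2} - 2^{3} = 2601 - 8 = 2593$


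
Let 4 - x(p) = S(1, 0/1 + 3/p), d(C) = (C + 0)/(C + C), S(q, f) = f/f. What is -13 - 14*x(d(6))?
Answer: -55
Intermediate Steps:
S(q, f) = 1
d(C) = 1/2 (d(C) = C/((2*C)) = C*(1/(2*C)) = 1/2)
x(p) = 3 (x(p) = 4 - 1*1 = 4 - 1 = 3)
-13 - 14*x(d(6)) = -13 - 14*3 = -13 - 42 = -55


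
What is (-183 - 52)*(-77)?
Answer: 18095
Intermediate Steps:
(-183 - 52)*(-77) = -235*(-77) = 18095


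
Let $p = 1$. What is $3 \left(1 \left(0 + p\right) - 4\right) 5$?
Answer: $-45$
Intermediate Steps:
$3 \left(1 \left(0 + p\right) - 4\right) 5 = 3 \left(1 \left(0 + 1\right) - 4\right) 5 = 3 \left(1 \cdot 1 - 4\right) 5 = 3 \left(1 - 4\right) 5 = 3 \left(-3\right) 5 = \left(-9\right) 5 = -45$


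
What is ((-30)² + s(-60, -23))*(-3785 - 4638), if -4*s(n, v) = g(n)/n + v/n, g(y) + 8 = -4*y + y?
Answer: -1820623027/240 ≈ -7.5859e+6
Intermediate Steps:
g(y) = -8 - 3*y (g(y) = -8 + (-4*y + y) = -8 - 3*y)
s(n, v) = -v/(4*n) - (-8 - 3*n)/(4*n) (s(n, v) = -((-8 - 3*n)/n + v/n)/4 = -(v/n + (-8 - 3*n)/n)/4 = -v/(4*n) - (-8 - 3*n)/(4*n))
((-30)² + s(-60, -23))*(-3785 - 4638) = ((-30)² + (¼)*(8 - 1*(-23) + 3*(-60))/(-60))*(-3785 - 4638) = (900 + (¼)*(-1/60)*(8 + 23 - 180))*(-8423) = (900 + (¼)*(-1/60)*(-149))*(-8423) = (900 + 149/240)*(-8423) = (216149/240)*(-8423) = -1820623027/240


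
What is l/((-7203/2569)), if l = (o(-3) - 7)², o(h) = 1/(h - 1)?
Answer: -308647/16464 ≈ -18.747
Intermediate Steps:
o(h) = 1/(-1 + h)
l = 841/16 (l = (1/(-1 - 3) - 7)² = (1/(-4) - 7)² = (-¼ - 7)² = (-29/4)² = 841/16 ≈ 52.563)
l/((-7203/2569)) = 841/(16*((-7203/2569))) = 841/(16*((-7203*1/2569))) = 841/(16*(-1029/367)) = (841/16)*(-367/1029) = -308647/16464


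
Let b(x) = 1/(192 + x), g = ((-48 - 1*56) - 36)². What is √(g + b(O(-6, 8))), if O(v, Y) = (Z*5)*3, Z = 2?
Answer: √965966622/222 ≈ 140.00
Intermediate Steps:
O(v, Y) = 30 (O(v, Y) = (2*5)*3 = 10*3 = 30)
g = 19600 (g = ((-48 - 56) - 36)² = (-104 - 36)² = (-140)² = 19600)
√(g + b(O(-6, 8))) = √(19600 + 1/(192 + 30)) = √(19600 + 1/222) = √(4351201/222) = √965966622/222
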